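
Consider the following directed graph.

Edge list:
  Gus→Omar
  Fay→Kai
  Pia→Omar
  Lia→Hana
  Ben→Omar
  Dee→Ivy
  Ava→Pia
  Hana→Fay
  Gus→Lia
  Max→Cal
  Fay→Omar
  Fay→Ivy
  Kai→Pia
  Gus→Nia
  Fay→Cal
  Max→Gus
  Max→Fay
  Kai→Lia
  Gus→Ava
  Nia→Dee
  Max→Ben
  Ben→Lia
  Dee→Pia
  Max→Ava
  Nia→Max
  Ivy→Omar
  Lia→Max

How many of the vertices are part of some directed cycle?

A vertex is on a directed cycle iff it belongs to a strongly connected component of size ≥ 2 (or has a self-loop).
The vertices on cycles are {Ben, Fay, Gus, Kai, Lia, Max, Nia, Hana} — 8 in total.

8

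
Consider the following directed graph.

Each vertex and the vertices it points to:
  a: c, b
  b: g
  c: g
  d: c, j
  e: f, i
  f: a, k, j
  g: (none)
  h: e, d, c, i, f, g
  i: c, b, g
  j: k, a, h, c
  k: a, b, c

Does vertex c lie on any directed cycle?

No

c lies on a cycle iff there is a path from c back to itself.
Exploring from c, it never reaches itself; equivalently, its strongly connected component is a singleton.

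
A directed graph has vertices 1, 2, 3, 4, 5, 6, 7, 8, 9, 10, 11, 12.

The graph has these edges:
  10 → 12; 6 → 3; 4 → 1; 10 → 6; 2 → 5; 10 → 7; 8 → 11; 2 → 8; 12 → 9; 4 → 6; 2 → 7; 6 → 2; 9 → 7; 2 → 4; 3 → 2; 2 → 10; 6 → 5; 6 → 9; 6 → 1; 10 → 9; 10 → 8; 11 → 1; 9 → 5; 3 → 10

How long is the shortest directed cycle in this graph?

For each vertex v, BFS finds the shortest path from v back to v.
The shortest such closed walk is 3 → 10 → 6 → 3, length 3.

3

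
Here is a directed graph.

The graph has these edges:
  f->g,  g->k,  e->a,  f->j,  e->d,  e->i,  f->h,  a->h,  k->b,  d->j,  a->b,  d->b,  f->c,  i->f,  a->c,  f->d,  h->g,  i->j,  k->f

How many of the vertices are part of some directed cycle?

4

A vertex is on a directed cycle iff it belongs to a strongly connected component of size ≥ 2 (or has a self-loop).
The vertices on cycles are {f, g, h, k} — 4 in total.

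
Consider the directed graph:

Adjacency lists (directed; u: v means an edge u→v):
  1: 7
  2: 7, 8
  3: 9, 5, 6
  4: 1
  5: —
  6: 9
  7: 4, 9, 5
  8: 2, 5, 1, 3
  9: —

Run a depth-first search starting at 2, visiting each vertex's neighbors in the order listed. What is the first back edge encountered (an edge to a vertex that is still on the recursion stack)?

1->7

DFS from 2 (visiting each vertex's neighbors in the order listed); mark gray on enter, black on exit:
2 gray
  7 gray
    4 gray
      1 gray
        1→7: 7 is gray → back edge
First back edge: 1 → 7.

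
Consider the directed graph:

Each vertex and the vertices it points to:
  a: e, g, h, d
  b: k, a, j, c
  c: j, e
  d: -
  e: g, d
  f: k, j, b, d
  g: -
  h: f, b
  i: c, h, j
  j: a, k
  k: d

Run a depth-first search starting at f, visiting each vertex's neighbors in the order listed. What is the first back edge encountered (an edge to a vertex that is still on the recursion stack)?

h->f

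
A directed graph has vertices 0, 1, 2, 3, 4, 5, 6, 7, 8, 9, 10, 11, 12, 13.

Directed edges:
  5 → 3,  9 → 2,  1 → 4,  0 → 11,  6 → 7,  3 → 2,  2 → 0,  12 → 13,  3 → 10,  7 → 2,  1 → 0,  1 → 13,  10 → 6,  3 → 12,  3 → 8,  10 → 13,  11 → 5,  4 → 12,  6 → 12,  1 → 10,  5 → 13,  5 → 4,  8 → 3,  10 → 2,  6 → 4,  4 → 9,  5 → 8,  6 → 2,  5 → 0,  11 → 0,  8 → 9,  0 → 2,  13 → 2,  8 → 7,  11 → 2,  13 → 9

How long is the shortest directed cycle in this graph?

For each vertex v, BFS finds the shortest path from v back to v.
The shortest such closed walk is 0 → 11 → 0, length 2.

2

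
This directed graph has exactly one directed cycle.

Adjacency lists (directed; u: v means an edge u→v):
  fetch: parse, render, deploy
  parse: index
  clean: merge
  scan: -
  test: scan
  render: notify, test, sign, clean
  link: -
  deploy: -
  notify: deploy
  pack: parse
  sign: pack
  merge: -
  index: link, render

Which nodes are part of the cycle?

DFS with gray/black marking from parse:
parse gray
  index gray
    link gray
    link black
    render gray
      notify gray
        deploy gray
        deploy black
      notify black
      test gray
        scan gray
        scan black
      test black
      sign gray
        pack gray
          pack→parse: parse is gray → back edge
Back edge closes the cycle parse → index → render → sign → pack → parse; its vertices are {pack, sign, index, parse, render}.

pack, sign, index, parse, render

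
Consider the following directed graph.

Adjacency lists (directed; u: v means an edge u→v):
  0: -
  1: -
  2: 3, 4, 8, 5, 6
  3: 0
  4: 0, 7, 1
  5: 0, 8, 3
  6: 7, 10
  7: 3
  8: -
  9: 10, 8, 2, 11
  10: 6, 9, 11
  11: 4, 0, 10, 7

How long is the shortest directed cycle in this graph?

2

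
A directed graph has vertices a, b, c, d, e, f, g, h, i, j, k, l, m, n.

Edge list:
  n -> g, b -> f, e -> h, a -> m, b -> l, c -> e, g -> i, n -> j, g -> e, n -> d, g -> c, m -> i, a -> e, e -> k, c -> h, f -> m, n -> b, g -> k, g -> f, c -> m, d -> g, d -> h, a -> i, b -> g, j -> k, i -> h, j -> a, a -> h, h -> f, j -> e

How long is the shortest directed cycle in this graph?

For each vertex v, BFS finds the shortest path from v back to v.
The shortest such closed walk is f → m → i → h → f, length 4.

4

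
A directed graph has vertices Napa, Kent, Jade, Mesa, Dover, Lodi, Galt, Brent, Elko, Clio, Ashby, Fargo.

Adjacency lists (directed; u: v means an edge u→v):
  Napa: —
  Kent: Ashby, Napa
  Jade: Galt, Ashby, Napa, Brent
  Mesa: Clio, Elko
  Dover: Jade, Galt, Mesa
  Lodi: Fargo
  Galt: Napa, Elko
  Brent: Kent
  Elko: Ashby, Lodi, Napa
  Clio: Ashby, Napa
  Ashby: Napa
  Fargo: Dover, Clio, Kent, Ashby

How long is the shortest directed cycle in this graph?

For each vertex v, BFS finds the shortest path from v back to v.
The shortest such closed walk is Fargo → Dover → Mesa → Elko → Lodi → Fargo, length 5.

5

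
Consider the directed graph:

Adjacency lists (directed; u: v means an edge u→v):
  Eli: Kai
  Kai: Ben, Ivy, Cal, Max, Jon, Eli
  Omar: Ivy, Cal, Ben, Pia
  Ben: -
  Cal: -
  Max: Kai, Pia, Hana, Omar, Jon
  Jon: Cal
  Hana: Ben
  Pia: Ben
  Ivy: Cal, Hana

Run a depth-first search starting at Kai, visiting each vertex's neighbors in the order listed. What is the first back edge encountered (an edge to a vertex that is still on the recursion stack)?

DFS from Kai (visiting each vertex's neighbors in the order listed); mark gray on enter, black on exit:
Kai gray
  Ben gray
  Ben black
  Ivy gray
    Cal gray
    Cal black
    Hana gray
      Hana→Ben: Ben black — skip
    Hana black
  Ivy black
  Kai→Cal: Cal black — skip
  Max gray
    Max→Kai: Kai is gray → back edge
First back edge: Max → Kai.

Max->Kai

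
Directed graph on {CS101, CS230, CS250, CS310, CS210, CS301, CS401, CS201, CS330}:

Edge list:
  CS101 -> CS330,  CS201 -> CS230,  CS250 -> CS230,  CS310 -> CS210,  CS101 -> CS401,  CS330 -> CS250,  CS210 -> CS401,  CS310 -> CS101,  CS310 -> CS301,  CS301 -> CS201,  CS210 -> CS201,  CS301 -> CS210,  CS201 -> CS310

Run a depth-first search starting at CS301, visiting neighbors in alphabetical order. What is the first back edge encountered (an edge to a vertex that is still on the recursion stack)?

CS210->CS201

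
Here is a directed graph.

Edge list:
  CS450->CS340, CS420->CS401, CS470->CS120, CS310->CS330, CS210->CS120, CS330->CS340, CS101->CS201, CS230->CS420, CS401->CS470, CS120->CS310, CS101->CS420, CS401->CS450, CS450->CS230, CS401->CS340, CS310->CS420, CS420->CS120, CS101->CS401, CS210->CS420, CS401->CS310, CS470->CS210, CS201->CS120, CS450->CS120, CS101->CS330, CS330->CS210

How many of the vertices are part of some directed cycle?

A vertex is on a directed cycle iff it belongs to a strongly connected component of size ≥ 2 (or has a self-loop).
The vertices on cycles are {CS120, CS210, CS230, CS310, CS330, CS401, CS420, CS450, CS470} — 9 in total.

9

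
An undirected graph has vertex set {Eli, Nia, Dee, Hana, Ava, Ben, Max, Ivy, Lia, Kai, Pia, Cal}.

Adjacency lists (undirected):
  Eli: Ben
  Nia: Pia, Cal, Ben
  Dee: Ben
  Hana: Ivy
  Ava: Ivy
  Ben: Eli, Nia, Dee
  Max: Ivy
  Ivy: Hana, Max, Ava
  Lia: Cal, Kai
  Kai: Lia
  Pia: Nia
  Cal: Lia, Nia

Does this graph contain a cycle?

No

DFS, tracking each vertex's parent; an edge to a visited non-parent vertex closes a cycle.
Start from Kai:
visit Kai (parent –)
  visit Lia (parent Kai)
    visit Cal (parent Lia)
      Cal–Lia: parent, skip
      visit Nia (parent Cal)
        visit Pia (parent Nia)
          Pia–Nia: parent, skip
        Nia–Cal: parent, skip
        visit Ben (parent Nia)
          visit Eli (parent Ben)
            Eli–Ben: parent, skip
          Ben–Nia: parent, skip
          visit Dee (parent Ben)
            Dee–Ben: parent, skip
    Lia–Kai: parent, skip
visit Hana (parent –)
  visit Ivy (parent Hana)
    Ivy–Hana: parent, skip
    visit Max (parent Ivy)
      Max–Ivy: parent, skip
    visit Ava (parent Ivy)
      Ava–Ivy: parent, skip
No non-parent visited neighbor found — the graph is a forest.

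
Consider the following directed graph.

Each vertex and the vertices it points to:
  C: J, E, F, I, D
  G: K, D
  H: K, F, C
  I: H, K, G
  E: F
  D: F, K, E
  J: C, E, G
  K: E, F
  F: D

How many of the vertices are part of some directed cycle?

8

A vertex is on a directed cycle iff it belongs to a strongly connected component of size ≥ 2 (or has a self-loop).
The vertices on cycles are {C, D, E, F, H, I, J, K} — 8 in total.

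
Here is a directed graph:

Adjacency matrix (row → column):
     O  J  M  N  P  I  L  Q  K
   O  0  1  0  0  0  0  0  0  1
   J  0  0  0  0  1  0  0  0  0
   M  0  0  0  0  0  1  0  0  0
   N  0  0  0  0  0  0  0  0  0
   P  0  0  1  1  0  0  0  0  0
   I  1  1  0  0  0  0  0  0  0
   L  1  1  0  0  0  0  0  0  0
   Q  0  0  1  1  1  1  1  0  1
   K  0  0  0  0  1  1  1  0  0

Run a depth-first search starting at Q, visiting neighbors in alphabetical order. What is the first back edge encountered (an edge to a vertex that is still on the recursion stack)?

M->I

DFS from Q (visiting neighbors in alphabetical order); mark gray on enter, black on exit:
Q gray
  I gray
    J gray
      P gray
        M gray
          M→I: I is gray → back edge
First back edge: M → I.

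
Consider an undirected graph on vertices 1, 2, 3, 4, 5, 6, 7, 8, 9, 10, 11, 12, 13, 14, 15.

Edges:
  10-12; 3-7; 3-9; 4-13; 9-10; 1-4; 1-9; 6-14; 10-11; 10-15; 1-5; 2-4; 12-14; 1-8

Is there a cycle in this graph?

DFS, tracking each vertex's parent; an edge to a visited non-parent vertex closes a cycle.
Start from 2:
visit 2 (parent –)
  visit 4 (parent 2)
    4–2: parent, skip
    visit 13 (parent 4)
      13–4: parent, skip
    visit 1 (parent 4)
      visit 9 (parent 1)
        visit 10 (parent 9)
          visit 11 (parent 10)
            11–10: parent, skip
          visit 15 (parent 10)
            15–10: parent, skip
          10–9: parent, skip
          visit 12 (parent 10)
            visit 14 (parent 12)
              visit 6 (parent 14)
                6–14: parent, skip
              14–12: parent, skip
            12–10: parent, skip
        9–1: parent, skip
        visit 3 (parent 9)
          visit 7 (parent 3)
            7–3: parent, skip
          3–9: parent, skip
      visit 8 (parent 1)
        8–1: parent, skip
      visit 5 (parent 1)
        5–1: parent, skip
      1–4: parent, skip
No non-parent visited neighbor found — the graph is a forest.

No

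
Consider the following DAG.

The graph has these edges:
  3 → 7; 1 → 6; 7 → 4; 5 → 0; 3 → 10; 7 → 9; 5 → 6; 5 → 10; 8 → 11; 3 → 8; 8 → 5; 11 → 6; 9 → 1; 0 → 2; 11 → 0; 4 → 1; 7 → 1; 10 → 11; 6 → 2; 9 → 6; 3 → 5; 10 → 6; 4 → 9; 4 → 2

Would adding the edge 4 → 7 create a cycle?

Yes

Adding 4→7 creates a cycle iff 7 can already reach 4.
Path from 7: 7 → 4.
So 7 → … → 4 → 7 is a cycle.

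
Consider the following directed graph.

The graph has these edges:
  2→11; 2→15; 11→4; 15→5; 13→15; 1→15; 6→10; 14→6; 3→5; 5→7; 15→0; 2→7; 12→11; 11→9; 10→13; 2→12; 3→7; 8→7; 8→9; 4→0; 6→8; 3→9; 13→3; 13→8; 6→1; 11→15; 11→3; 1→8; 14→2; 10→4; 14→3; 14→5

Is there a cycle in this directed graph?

No

DFS with white/gray/black marking, starting from 15:
15 gray
  0 gray
  0 black
  5 gray
    7 gray
    7 black
  5 black
15 black
1 gray
  8 gray
    8→7: 7 black — skip
    9 gray
    9 black
  8 black
  1→15: 15 black — skip
1 black
2 gray
  12 gray
    11 gray
      3 gray
        3→7: 7 black — skip
        3→9: 9 black — skip
        3→5: 5 black — skip
      3 black
      11→15: 15 black — skip
      4 gray
        4→0: 0 black — skip
      4 black
      11→9: 9 black — skip
    11 black
  12 black
  2→15: 15 black — skip
  2→11: 11 black — skip
  2→7: 7 black — skip
2 black
6 gray
  6→1: 1 black — skip
  6→8: 8 black — skip
  10 gray
    13 gray
      13→8: 8 black — skip
      13→15: 15 black — skip
      13→3: 3 black — skip
    13 black
    10→4: 4 black — skip
  10 black
6 black
14 gray
  14→3: 3 black — skip
  14→2: 2 black — skip
  14→6: 6 black — skip
  14→5: 5 black — skip
14 black
Every edge goes to a white or black vertex — no back edge, so the graph is acyclic.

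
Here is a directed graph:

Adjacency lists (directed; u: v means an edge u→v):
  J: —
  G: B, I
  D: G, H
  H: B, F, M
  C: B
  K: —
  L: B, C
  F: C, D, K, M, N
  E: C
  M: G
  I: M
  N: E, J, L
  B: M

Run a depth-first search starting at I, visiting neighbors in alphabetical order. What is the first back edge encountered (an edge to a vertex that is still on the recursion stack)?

B->M

DFS from I (visiting neighbors in alphabetical order); mark gray on enter, black on exit:
I gray
  M gray
    G gray
      B gray
        B→M: M is gray → back edge
First back edge: B → M.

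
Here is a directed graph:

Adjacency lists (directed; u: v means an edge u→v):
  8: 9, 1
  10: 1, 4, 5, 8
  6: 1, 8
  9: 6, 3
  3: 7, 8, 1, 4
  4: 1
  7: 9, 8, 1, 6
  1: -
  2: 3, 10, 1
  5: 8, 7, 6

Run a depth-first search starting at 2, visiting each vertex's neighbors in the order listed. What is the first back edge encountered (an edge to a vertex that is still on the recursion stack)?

DFS from 2 (visiting each vertex's neighbors in the order listed); mark gray on enter, black on exit:
2 gray
  3 gray
    7 gray
      9 gray
        6 gray
          1 gray
          1 black
          8 gray
            8→9: 9 is gray → back edge
First back edge: 8 → 9.

8→9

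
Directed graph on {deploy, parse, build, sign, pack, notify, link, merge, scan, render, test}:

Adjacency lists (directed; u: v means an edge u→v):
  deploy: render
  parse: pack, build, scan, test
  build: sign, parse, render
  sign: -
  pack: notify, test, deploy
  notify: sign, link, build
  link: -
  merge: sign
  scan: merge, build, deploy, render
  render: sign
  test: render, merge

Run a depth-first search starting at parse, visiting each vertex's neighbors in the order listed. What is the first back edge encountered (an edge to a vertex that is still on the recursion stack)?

build→parse

DFS from parse (visiting each vertex's neighbors in the order listed); mark gray on enter, black on exit:
parse gray
  pack gray
    notify gray
      sign gray
      sign black
      link gray
      link black
      build gray
        build→sign: sign black — skip
        build→parse: parse is gray → back edge
First back edge: build → parse.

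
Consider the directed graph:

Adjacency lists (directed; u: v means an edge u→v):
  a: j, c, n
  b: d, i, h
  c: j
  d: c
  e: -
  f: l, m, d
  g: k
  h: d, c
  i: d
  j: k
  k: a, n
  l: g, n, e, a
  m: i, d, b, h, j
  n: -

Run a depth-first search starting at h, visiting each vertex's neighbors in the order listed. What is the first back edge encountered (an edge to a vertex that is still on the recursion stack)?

a->j

DFS from h (visiting each vertex's neighbors in the order listed); mark gray on enter, black on exit:
h gray
  d gray
    c gray
      j gray
        k gray
          a gray
            a→j: j is gray → back edge
First back edge: a → j.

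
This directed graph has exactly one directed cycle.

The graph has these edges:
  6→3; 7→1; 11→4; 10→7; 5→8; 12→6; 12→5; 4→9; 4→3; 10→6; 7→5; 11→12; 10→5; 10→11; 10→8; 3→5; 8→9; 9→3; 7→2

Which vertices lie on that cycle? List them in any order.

3, 5, 8, 9

DFS with gray/black marking from 5:
5 gray
  8 gray
    9 gray
      3 gray
        3→5: 5 is gray → back edge
Back edge closes the cycle 5 → 8 → 9 → 3 → 5; its vertices are {3, 5, 8, 9}.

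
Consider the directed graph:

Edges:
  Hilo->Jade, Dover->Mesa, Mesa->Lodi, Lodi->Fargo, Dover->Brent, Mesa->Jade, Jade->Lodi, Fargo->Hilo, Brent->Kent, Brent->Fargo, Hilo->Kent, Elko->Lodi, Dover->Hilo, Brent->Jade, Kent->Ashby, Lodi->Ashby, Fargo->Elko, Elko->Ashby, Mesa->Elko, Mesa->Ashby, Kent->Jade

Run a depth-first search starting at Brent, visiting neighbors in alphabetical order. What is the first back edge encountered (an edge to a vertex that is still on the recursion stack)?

Lodi→Fargo

DFS from Brent (visiting neighbors in alphabetical order); mark gray on enter, black on exit:
Brent gray
  Fargo gray
    Elko gray
      Ashby gray
      Ashby black
      Lodi gray
        Lodi→Ashby: Ashby black — skip
        Lodi→Fargo: Fargo is gray → back edge
First back edge: Lodi → Fargo.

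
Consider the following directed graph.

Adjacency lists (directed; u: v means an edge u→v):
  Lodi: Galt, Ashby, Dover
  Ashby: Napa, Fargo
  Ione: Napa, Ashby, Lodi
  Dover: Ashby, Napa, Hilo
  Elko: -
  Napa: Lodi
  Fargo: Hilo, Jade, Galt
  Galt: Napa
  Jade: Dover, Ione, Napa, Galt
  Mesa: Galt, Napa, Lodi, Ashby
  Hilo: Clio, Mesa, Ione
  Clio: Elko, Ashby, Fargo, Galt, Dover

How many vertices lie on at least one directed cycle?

11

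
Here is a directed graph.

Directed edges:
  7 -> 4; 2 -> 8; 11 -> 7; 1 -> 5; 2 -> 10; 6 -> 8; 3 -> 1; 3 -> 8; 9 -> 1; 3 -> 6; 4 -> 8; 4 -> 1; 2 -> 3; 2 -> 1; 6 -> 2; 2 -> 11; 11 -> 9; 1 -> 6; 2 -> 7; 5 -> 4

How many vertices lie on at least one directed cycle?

9

A vertex is on a directed cycle iff it belongs to a strongly connected component of size ≥ 2 (or has a self-loop).
The vertices on cycles are {1, 2, 3, 4, 5, 6, 7, 9, 11} — 9 in total.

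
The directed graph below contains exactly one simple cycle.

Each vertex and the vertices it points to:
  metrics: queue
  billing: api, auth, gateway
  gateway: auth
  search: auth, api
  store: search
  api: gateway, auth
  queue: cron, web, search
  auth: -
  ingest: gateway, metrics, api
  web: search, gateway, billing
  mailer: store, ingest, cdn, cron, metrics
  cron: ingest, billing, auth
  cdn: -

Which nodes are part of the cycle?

cron, queue, ingest, metrics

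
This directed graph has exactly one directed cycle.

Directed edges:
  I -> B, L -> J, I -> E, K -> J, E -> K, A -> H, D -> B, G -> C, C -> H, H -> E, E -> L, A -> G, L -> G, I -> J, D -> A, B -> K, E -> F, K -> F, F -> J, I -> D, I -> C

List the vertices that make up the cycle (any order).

C, E, G, H, L

DFS with gray/black marking from C:
C gray
  H gray
    E gray
      L gray
        G gray
          G→C: C is gray → back edge
Back edge closes the cycle C → H → E → L → G → C; its vertices are {C, E, G, H, L}.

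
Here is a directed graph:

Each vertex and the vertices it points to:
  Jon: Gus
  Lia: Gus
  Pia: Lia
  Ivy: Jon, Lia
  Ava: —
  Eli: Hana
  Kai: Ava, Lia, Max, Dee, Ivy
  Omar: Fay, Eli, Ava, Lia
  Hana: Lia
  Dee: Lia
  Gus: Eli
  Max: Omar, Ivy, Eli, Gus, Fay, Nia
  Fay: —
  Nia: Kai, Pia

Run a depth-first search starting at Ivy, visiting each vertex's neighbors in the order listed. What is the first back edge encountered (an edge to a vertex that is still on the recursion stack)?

DFS from Ivy (visiting each vertex's neighbors in the order listed); mark gray on enter, black on exit:
Ivy gray
  Jon gray
    Gus gray
      Eli gray
        Hana gray
          Lia gray
            Lia→Gus: Gus is gray → back edge
First back edge: Lia → Gus.

Lia->Gus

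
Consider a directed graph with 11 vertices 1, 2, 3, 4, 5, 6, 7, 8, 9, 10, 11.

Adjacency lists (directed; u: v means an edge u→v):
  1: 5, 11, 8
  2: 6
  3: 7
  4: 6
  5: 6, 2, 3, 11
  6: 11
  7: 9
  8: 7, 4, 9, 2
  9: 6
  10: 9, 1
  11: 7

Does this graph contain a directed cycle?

DFS with white/gray/black marking, starting from 5:
5 gray
  6 gray
    11 gray
      7 gray
        9 gray
          9→6: 6 is gray → back edge
Back edge found, so a cycle exists: 6 → 11 → 7 → 9 → 6.

Yes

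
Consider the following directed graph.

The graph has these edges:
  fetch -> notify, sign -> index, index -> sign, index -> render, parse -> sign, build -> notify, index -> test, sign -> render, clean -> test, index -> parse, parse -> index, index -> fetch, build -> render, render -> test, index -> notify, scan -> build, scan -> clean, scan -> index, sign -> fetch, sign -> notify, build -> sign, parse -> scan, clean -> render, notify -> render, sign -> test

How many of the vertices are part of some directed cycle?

5

A vertex is on a directed cycle iff it belongs to a strongly connected component of size ≥ 2 (or has a self-loop).
The vertices on cycles are {scan, sign, build, index, parse} — 5 in total.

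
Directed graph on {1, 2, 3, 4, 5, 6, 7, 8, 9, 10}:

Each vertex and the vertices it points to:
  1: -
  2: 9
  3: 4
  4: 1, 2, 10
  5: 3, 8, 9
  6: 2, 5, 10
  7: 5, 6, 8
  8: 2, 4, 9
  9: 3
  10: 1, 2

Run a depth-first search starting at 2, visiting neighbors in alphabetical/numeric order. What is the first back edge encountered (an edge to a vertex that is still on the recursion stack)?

DFS from 2 (visiting neighbors in alphabetical/numeric order); mark gray on enter, black on exit:
2 gray
  9 gray
    3 gray
      4 gray
        1 gray
        1 black
        4→2: 2 is gray → back edge
First back edge: 4 → 2.

4→2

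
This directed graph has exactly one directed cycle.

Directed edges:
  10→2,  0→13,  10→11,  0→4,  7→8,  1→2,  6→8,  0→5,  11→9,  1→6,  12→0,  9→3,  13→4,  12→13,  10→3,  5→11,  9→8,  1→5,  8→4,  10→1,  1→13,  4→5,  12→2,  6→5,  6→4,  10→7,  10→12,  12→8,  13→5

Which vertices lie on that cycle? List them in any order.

4, 5, 8, 9, 11

DFS with gray/black marking from 11:
11 gray
  9 gray
    8 gray
      4 gray
        5 gray
          5→11: 11 is gray → back edge
Back edge closes the cycle 11 → 9 → 8 → 4 → 5 → 11; its vertices are {4, 5, 8, 9, 11}.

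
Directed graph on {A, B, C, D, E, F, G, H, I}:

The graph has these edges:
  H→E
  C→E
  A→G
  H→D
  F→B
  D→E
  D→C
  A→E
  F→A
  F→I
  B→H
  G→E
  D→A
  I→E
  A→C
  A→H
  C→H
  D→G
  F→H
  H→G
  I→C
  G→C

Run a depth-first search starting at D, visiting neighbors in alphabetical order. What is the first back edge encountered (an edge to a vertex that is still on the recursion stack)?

DFS from D (visiting neighbors in alphabetical order); mark gray on enter, black on exit:
D gray
  A gray
    C gray
      E gray
      E black
      H gray
        H→D: D is gray → back edge
First back edge: H → D.

H->D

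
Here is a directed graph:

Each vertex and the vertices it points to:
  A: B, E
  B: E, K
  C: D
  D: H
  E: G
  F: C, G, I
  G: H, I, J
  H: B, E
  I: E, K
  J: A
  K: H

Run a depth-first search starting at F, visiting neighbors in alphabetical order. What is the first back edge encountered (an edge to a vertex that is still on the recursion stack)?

DFS from F (visiting neighbors in alphabetical order); mark gray on enter, black on exit:
F gray
  C gray
    D gray
      H gray
        B gray
          E gray
            G gray
              G→H: H is gray → back edge
First back edge: G → H.

G->H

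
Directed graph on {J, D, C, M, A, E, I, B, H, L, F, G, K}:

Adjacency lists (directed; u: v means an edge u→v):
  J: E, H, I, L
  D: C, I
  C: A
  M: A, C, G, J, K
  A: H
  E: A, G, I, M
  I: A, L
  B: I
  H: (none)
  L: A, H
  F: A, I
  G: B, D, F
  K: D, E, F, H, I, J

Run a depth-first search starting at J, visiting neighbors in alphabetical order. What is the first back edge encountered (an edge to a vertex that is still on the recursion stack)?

M→J

DFS from J (visiting neighbors in alphabetical order); mark gray on enter, black on exit:
J gray
  E gray
    A gray
      H gray
      H black
    A black
    G gray
      B gray
        I gray
          I→A: A black — skip
          L gray
            L→A: A black — skip
            L→H: H black — skip
          L black
        I black
      B black
      D gray
        C gray
          C→A: A black — skip
        C black
        D→I: I black — skip
      D black
      F gray
        F→A: A black — skip
        F→I: I black — skip
      F black
    G black
    E→I: I black — skip
    M gray
      M→A: A black — skip
      M→C: C black — skip
      M→G: G black — skip
      M→J: J is gray → back edge
First back edge: M → J.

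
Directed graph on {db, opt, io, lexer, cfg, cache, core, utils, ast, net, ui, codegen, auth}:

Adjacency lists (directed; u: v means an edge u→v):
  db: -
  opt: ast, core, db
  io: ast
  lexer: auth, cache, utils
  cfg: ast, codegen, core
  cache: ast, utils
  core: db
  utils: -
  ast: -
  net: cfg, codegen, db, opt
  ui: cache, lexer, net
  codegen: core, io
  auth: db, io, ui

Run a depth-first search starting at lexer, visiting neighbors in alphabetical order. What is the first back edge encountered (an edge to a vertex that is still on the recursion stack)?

DFS from lexer (visiting neighbors in alphabetical order); mark gray on enter, black on exit:
lexer gray
  auth gray
    db gray
    db black
    io gray
      ast gray
      ast black
    io black
    ui gray
      cache gray
        cache→ast: ast black — skip
        utils gray
        utils black
      cache black
      ui→lexer: lexer is gray → back edge
First back edge: ui → lexer.

ui->lexer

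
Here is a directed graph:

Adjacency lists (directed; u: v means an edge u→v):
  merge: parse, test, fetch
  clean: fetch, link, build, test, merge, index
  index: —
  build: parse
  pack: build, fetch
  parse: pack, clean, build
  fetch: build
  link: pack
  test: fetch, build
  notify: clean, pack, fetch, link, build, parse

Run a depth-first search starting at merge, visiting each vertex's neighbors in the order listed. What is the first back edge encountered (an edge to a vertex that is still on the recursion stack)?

DFS from merge (visiting each vertex's neighbors in the order listed); mark gray on enter, black on exit:
merge gray
  parse gray
    pack gray
      build gray
        build→parse: parse is gray → back edge
First back edge: build → parse.

build→parse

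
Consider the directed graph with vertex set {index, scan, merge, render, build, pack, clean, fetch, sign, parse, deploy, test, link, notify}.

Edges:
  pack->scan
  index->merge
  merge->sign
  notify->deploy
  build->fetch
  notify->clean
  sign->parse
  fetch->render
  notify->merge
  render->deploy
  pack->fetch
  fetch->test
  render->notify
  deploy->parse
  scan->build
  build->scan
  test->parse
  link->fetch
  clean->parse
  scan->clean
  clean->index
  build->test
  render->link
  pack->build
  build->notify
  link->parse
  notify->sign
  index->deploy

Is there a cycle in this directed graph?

DFS with white/gray/black marking, starting from index:
index gray
  deploy gray
    parse gray
    parse black
  deploy black
  merge gray
    sign gray
      sign→parse: parse black — skip
    sign black
  merge black
index black
scan gray
  clean gray
    clean→parse: parse black — skip
    clean→index: index black — skip
  clean black
  build gray
    test gray
      test→parse: parse black — skip
    test black
    build→scan: scan is gray → back edge
Back edge found, so a cycle exists: scan → build → scan.

Yes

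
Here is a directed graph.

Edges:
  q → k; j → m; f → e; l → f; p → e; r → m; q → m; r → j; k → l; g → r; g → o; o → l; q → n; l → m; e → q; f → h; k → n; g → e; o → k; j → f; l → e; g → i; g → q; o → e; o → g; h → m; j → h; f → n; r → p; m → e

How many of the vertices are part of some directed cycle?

9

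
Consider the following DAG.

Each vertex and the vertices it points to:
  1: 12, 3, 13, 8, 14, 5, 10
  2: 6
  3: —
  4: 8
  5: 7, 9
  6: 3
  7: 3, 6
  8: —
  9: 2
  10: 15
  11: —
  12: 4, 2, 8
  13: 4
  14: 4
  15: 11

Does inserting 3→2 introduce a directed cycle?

Yes

Adding 3→2 creates a cycle iff 2 can already reach 3.
Path from 2: 2 → 6 → 3.
So 2 → … → 3 → 2 is a cycle.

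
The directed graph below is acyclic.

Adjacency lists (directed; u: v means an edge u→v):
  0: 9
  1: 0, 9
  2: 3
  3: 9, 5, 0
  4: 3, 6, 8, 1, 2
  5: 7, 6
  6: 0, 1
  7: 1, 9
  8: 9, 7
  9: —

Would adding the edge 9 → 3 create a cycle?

Adding 9→3 creates a cycle iff 3 can already reach 9.
Path from 3: 3 → 9.
So 3 → … → 9 → 3 is a cycle.

Yes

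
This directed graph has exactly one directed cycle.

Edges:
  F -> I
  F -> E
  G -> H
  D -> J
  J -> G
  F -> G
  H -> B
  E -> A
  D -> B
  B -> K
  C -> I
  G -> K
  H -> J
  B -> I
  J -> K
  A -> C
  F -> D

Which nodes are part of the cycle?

G, H, J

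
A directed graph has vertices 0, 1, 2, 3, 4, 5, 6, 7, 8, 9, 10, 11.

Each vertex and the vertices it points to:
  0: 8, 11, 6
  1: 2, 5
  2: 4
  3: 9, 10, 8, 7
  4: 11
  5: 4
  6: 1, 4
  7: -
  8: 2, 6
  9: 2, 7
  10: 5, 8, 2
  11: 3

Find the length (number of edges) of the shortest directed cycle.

5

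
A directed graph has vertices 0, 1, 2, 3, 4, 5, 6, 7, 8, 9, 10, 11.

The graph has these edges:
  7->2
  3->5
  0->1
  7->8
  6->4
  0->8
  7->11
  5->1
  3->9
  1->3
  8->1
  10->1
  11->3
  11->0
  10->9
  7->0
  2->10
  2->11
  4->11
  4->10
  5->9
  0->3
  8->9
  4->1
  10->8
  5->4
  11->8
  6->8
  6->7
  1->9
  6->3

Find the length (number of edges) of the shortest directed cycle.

For each vertex v, BFS finds the shortest path from v back to v.
The shortest such closed walk is 3 → 5 → 1 → 3, length 3.

3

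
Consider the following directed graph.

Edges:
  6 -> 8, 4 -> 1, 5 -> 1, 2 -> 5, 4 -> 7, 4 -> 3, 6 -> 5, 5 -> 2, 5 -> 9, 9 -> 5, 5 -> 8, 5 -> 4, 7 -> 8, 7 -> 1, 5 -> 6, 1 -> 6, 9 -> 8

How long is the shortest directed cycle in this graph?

2

For each vertex v, BFS finds the shortest path from v back to v.
The shortest such closed walk is 2 → 5 → 2, length 2.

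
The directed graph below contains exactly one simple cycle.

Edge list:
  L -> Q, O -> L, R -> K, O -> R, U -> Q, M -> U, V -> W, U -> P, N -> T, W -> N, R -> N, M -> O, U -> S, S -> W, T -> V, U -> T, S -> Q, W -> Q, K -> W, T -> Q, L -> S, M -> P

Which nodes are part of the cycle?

DFS with gray/black marking from N:
N gray
  T gray
    Q gray
    Q black
    V gray
      W gray
        W→N: N is gray → back edge
Back edge closes the cycle N → T → V → W → N; its vertices are {N, T, V, W}.

N, T, V, W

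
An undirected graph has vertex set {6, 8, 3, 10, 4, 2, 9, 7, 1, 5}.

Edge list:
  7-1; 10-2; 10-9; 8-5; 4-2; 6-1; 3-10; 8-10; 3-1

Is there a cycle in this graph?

No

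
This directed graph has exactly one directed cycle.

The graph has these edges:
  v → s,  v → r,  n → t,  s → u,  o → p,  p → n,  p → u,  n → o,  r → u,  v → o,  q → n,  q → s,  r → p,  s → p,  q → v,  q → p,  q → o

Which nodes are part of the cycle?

n, o, p

DFS with gray/black marking from n:
n gray
  t gray
  t black
  o gray
    p gray
      p→n: n is gray → back edge
Back edge closes the cycle n → o → p → n; its vertices are {n, o, p}.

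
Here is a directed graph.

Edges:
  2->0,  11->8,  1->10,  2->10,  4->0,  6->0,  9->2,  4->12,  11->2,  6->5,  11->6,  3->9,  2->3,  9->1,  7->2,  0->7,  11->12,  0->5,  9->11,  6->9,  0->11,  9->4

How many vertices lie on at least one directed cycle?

8

A vertex is on a directed cycle iff it belongs to a strongly connected component of size ≥ 2 (or has a self-loop).
The vertices on cycles are {0, 2, 3, 4, 6, 7, 9, 11} — 8 in total.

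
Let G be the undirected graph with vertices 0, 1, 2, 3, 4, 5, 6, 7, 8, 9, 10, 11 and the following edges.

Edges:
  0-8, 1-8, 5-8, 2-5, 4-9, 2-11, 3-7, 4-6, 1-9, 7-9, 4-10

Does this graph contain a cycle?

No

DFS, tracking each vertex's parent; an edge to a visited non-parent vertex closes a cycle.
Start from 11:
visit 11 (parent –)
  visit 2 (parent 11)
    visit 5 (parent 2)
      visit 8 (parent 5)
        8–5: parent, skip
        visit 1 (parent 8)
          1–8: parent, skip
          visit 9 (parent 1)
            visit 7 (parent 9)
              visit 3 (parent 7)
                3–7: parent, skip
              7–9: parent, skip
            visit 4 (parent 9)
              4–9: parent, skip
              visit 10 (parent 4)
                10–4: parent, skip
              visit 6 (parent 4)
                6–4: parent, skip
            9–1: parent, skip
        visit 0 (parent 8)
          0–8: parent, skip
      5–2: parent, skip
    2–11: parent, skip
No non-parent visited neighbor found — the graph is a forest.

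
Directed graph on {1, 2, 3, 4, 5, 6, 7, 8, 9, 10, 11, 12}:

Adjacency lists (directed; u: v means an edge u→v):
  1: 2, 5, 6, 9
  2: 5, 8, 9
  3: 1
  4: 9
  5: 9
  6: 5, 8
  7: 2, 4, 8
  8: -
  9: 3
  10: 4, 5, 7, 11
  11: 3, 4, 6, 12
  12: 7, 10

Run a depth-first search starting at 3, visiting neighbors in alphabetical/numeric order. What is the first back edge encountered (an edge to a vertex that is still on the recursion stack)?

9→3

DFS from 3 (visiting neighbors in alphabetical/numeric order); mark gray on enter, black on exit:
3 gray
  1 gray
    2 gray
      5 gray
        9 gray
          9→3: 3 is gray → back edge
First back edge: 9 → 3.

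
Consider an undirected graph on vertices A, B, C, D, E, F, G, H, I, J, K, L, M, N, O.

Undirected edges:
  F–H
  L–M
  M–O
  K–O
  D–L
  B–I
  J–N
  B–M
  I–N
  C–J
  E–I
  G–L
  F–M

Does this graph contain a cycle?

No

DFS, tracking each vertex's parent; an edge to a visited non-parent vertex closes a cycle.
Start from J:
visit J (parent –)
  visit C (parent J)
    C–J: parent, skip
  visit N (parent J)
    N–J: parent, skip
    visit I (parent N)
      I–N: parent, skip
      visit B (parent I)
        B–I: parent, skip
        visit M (parent B)
          M–B: parent, skip
          visit O (parent M)
            O–M: parent, skip
            visit K (parent O)
              K–O: parent, skip
          visit L (parent M)
            visit D (parent L)
              D–L: parent, skip
            visit G (parent L)
              G–L: parent, skip
            L–M: parent, skip
          visit F (parent M)
            visit H (parent F)
              H–F: parent, skip
            F–M: parent, skip
      visit E (parent I)
        E–I: parent, skip
visit A (parent –)
No non-parent visited neighbor found — the graph is a forest.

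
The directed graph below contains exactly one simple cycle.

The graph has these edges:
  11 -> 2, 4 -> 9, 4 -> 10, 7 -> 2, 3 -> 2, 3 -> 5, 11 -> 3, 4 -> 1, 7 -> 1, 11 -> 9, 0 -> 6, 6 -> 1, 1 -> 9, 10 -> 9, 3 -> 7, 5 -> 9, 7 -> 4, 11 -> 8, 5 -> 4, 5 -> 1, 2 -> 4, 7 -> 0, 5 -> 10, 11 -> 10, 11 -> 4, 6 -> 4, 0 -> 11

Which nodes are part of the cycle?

0, 3, 7, 11

DFS with gray/black marking from 0:
0 gray
  11 gray
    2 gray
      4 gray
        9 gray
        9 black
        10 gray
          10→9: 9 black — skip
        10 black
        1 gray
          1→9: 9 black — skip
        1 black
      4 black
    2 black
    11→9: 9 black — skip
    11→4: 4 black — skip
    8 gray
    8 black
    3 gray
      7 gray
        7→0: 0 is gray → back edge
Back edge closes the cycle 0 → 11 → 3 → 7 → 0; its vertices are {0, 3, 7, 11}.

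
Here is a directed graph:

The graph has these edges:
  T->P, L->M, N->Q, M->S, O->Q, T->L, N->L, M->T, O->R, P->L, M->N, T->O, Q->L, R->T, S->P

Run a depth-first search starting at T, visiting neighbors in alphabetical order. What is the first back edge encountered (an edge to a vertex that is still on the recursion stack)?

DFS from T (visiting neighbors in alphabetical order); mark gray on enter, black on exit:
T gray
  L gray
    M gray
      N gray
        N→L: L is gray → back edge
First back edge: N → L.

N→L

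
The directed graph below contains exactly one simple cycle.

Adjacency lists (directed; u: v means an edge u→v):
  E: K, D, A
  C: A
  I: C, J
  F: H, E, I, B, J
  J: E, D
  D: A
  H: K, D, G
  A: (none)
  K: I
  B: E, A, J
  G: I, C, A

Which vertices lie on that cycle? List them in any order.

DFS with gray/black marking from K:
K gray
  I gray
    C gray
      A gray
      A black
    C black
    J gray
      E gray
        E→K: K is gray → back edge
Back edge closes the cycle K → I → J → E → K; its vertices are {E, I, J, K}.

E, I, J, K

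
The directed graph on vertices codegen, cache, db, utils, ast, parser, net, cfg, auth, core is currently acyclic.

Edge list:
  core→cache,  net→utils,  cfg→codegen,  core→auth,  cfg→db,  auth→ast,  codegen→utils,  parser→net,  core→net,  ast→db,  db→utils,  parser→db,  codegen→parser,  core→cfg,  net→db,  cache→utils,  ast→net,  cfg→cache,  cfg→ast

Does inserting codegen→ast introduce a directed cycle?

Adding codegen→ast creates a cycle iff ast can already reach codegen.
Explore from ast: no path reaches codegen. The graph stays acyclic.

No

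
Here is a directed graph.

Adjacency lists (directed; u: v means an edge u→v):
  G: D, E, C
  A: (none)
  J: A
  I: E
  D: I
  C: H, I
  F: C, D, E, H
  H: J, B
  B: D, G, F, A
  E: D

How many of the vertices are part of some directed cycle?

8

A vertex is on a directed cycle iff it belongs to a strongly connected component of size ≥ 2 (or has a self-loop).
The vertices on cycles are {B, C, D, E, F, G, H, I} — 8 in total.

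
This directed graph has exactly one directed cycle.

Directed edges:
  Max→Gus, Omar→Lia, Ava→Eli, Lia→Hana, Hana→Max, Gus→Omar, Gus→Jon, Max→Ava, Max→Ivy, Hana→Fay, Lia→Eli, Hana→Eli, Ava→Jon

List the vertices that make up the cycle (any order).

Gus, Lia, Max, Hana, Omar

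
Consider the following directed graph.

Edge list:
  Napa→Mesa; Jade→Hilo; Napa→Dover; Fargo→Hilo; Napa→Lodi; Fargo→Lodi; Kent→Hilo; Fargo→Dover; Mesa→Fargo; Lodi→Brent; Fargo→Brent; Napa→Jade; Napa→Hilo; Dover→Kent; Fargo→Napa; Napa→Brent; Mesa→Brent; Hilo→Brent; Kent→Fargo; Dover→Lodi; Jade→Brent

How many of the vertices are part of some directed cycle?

A vertex is on a directed cycle iff it belongs to a strongly connected component of size ≥ 2 (or has a self-loop).
The vertices on cycles are {Kent, Mesa, Napa, Dover, Fargo} — 5 in total.

5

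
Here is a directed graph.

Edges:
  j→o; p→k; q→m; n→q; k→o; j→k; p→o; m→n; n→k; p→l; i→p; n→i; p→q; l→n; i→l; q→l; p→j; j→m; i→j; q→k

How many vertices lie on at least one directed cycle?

A vertex is on a directed cycle iff it belongs to a strongly connected component of size ≥ 2 (or has a self-loop).
The vertices on cycles are {i, j, l, m, n, p, q} — 7 in total.

7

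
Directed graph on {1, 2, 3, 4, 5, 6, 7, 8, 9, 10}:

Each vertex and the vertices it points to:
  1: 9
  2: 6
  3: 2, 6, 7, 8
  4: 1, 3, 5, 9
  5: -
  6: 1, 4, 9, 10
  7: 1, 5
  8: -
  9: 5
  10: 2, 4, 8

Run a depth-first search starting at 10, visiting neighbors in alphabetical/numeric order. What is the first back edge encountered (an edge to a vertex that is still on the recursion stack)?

3→2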